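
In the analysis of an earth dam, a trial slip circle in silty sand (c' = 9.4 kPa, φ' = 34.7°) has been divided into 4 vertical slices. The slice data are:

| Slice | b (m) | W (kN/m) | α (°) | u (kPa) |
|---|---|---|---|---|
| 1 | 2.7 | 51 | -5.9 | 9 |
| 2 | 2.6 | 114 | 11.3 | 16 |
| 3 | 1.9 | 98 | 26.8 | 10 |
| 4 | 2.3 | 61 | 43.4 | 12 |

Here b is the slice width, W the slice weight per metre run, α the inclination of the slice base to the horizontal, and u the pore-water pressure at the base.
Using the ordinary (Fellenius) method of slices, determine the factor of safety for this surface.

FS = 2.10

Ordinary method of slices: FS = Σ[c'·Δl_i + (W_i cosα_i − u_i·Δl_i)·tanφ'] / Σ W_i sinα_i, with Δl_i = b_i / cosα_i.
Slice 1: Δl = 2.7/cos(-5.9°) = 2.714 m; N'_1 = 51·cos(-5.9°) − 9·2.714 = 26.3; c'Δl = 25.52; W sinα = -5.2
Slice 2: Δl = 2.6/cos11.3° = 2.651 m; N'_2 = 114·cos11.3° − 16·2.651 = 69.4; c'Δl = 24.92; W sinα = 22.3
Slice 3: Δl = 1.9/cos26.8° = 2.129 m; N'_3 = 98·cos26.8° − 10·2.129 = 66.2; c'Δl = 20.01; W sinα = 44.2
Slice 4: Δl = 2.3/cos43.4° = 3.166 m; N'_4 = 61·cos43.4° − 12·3.166 = 6.3; c'Δl = 29.76; W sinα = 41.9
Σc'Δl = 100.2 kN/m; ΣN' = 168.2 kN/m; ΣW sinα = 103.2 kN/m
Resisting = 100.2 + 168.2·tan34.7° = 100.2 + 116.5 = 216.7 kN/m
FS = 216.7 / 103.2 = 2.100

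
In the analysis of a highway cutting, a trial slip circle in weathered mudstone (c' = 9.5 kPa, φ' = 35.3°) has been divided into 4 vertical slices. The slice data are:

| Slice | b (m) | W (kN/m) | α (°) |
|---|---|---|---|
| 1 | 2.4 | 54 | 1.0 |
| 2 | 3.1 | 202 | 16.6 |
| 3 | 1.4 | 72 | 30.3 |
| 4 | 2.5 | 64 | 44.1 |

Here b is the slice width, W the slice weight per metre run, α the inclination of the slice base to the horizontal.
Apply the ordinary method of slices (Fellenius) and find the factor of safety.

FS = 2.54

Ordinary method of slices: FS = Σ[c'·Δl_i + (W_i cosα_i)·tanφ'] / Σ W_i sinα_i, with Δl_i = b_i / cosα_i.
Slice 1: Δl = 2.4/cos1.0° = 2.400 m; N'_1 = 54·cos1.0° = 54.0; c'Δl = 22.80; W sinα = 0.9
Slice 2: Δl = 3.1/cos16.6° = 3.235 m; N'_2 = 202·cos16.6° = 193.6; c'Δl = 30.73; W sinα = 57.7
Slice 3: Δl = 1.4/cos30.3° = 1.622 m; N'_3 = 72·cos30.3° = 62.2; c'Δl = 15.40; W sinα = 36.3
Slice 4: Δl = 2.5/cos44.1° = 3.481 m; N'_4 = 64·cos44.1° = 46.0; c'Δl = 33.07; W sinα = 44.5
Σc'Δl = 102.0 kN/m; ΣN' = 355.7 kN/m; ΣW sinα = 139.5 kN/m
Resisting = 102.0 + 355.7·tan35.3° = 102.0 + 251.8 = 353.9 kN/m
FS = 353.9 / 139.5 = 2.536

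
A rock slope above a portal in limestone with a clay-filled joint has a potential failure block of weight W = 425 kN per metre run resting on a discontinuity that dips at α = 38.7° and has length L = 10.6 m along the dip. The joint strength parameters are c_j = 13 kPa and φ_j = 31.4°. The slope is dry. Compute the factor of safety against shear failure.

Resolving the block weight along and normal to the plane and applying the Mohr–Coulomb strength on the joint:
N' = W cosα = 425·cos38.7° = 331.7 kN/m
Driving force T = W sinα = 425·sin38.7° = 265.7 kN/m
Resisting force R = c_j·L + N'·tanφ_j = 13·10.6 + 331.7·tan31.4° = 137.8 + 202.5 = 340.3 kN/m
FS = R / T = 340.3 / 265.7 = 1.280

FS = 1.28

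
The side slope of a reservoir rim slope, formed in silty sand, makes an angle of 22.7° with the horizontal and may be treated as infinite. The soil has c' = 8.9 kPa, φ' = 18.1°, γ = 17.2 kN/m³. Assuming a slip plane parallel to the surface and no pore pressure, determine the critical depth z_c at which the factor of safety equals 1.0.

Setting FS = 1.00 in FS = [c' + γz cos²β tanφ'] / [γz sinβ cosβ] and solving for z:
z = c' / [γ cosβ (FS·sinβ − cosβ·tanφ')]
  = 8.9 / [17.2·cos22.7°·(1.00·sin22.7° − cos22.7°·tan18.1°)]
  = 8.9 / [17.2·0.9225·(1.00·0.3859 − 0.9225·0.3269)]
  = 8.9 / 1.3388 = 6.648 m

z_c = 6.65 m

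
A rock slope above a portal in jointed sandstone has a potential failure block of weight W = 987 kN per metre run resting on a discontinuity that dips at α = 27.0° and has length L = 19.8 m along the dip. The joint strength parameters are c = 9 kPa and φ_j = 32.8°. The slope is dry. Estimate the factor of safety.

FS = 1.66

Resolving the block weight along and normal to the plane and applying the Mohr–Coulomb strength on the joint:
N' = W cosα = 987·cos27.0° = 879.4 kN/m
Driving force T = W sinα = 987·sin27.0° = 448.1 kN/m
Resisting force R = c·L + N'·tanφ_j = 9·19.8 + 879.4·tan32.8° = 178.2 + 566.7 = 744.9 kN/m
FS = R / T = 744.9 / 448.1 = 1.663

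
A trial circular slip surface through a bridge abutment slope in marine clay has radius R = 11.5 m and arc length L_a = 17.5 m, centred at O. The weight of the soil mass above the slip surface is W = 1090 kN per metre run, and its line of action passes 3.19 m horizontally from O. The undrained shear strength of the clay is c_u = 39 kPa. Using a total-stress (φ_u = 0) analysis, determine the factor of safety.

FS = 2.26

Taking moments about the centre O, the resisting moment is provided by the undrained shear strength acting along the arc:
M_R = c_u·L_a·R = 39·17.50·11.5 = 7848.8 kN·m/m
M_D = W·d = 1090·3.19 = 3477.1 kN·m/m
FS = M_R / M_D = 7848.8 / 3477.1 = 2.257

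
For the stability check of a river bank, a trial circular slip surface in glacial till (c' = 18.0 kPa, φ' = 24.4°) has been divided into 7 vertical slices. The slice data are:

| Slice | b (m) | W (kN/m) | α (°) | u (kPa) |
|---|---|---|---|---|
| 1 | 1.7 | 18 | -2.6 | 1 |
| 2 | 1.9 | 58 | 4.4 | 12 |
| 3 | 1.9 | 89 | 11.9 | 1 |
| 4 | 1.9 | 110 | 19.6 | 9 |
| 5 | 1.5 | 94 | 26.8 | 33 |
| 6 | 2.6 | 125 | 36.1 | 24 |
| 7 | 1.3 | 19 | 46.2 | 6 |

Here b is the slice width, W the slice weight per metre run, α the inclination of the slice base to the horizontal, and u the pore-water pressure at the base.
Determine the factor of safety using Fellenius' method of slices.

Ordinary method of slices: FS = Σ[c'·Δl_i + (W_i cosα_i − u_i·Δl_i)·tanφ'] / Σ W_i sinα_i, with Δl_i = b_i / cosα_i.
Slice 1: Δl = 1.7/cos(-2.6°) = 1.702 m; N'_1 = 18·cos(-2.6°) − 1·1.702 = 16.3; c'Δl = 30.63; W sinα = -0.8
Slice 2: Δl = 1.9/cos4.4° = 1.906 m; N'_2 = 58·cos4.4° − 12·1.906 = 35.0; c'Δl = 34.30; W sinα = 4.4
Slice 3: Δl = 1.9/cos11.9° = 1.942 m; N'_3 = 89·cos11.9° − 1·1.942 = 85.1; c'Δl = 34.95; W sinα = 18.4
Slice 4: Δl = 1.9/cos19.6° = 2.017 m; N'_4 = 110·cos19.6° − 9·2.017 = 85.5; c'Δl = 36.30; W sinα = 36.9
Slice 5: Δl = 1.5/cos26.8° = 1.681 m; N'_5 = 94·cos26.8° − 33·1.681 = 28.4; c'Δl = 30.25; W sinα = 42.4
Slice 6: Δl = 2.6/cos36.1° = 3.218 m; N'_6 = 125·cos36.1° − 24·3.218 = 23.8; c'Δl = 57.92; W sinα = 73.6
Slice 7: Δl = 1.3/cos46.2° = 1.878 m; N'_7 = 19·cos46.2° − 6·1.878 = 1.9; c'Δl = 33.81; W sinα = 13.7
Σc'Δl = 258.2 kN/m; ΣN' = 276.0 kN/m; ΣW sinα = 188.6 kN/m
Resisting = 258.2 + 276.0·tan24.4° = 258.2 + 125.2 = 383.3 kN/m
FS = 383.3 / 188.6 = 2.032

FS = 2.03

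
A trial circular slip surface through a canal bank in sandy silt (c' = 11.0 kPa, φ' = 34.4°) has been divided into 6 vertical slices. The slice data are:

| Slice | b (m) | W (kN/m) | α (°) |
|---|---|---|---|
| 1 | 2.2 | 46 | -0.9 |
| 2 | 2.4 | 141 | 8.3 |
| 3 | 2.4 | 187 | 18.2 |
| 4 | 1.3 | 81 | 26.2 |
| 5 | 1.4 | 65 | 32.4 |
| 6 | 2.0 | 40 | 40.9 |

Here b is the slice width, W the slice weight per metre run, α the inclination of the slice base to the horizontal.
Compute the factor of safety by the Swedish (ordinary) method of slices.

Ordinary method of slices: FS = Σ[c'·Δl_i + (W_i cosα_i)·tanφ'] / Σ W_i sinα_i, with Δl_i = b_i / cosα_i.
Slice 1: Δl = 2.2/cos(-0.9°) = 2.200 m; N'_1 = 46·cos(-0.9°) = 46.0; c'Δl = 24.20; W sinα = -0.7
Slice 2: Δl = 2.4/cos8.3° = 2.425 m; N'_2 = 141·cos8.3° = 139.5; c'Δl = 26.68; W sinα = 20.4
Slice 3: Δl = 2.4/cos18.2° = 2.526 m; N'_3 = 187·cos18.2° = 177.6; c'Δl = 27.79; W sinα = 58.4
Slice 4: Δl = 1.3/cos26.2° = 1.449 m; N'_4 = 81·cos26.2° = 72.7; c'Δl = 15.94; W sinα = 35.8
Slice 5: Δl = 1.4/cos32.4° = 1.658 m; N'_5 = 65·cos32.4° = 54.9; c'Δl = 18.24; W sinα = 34.8
Slice 6: Δl = 2.0/cos40.9° = 2.646 m; N'_6 = 40·cos40.9° = 30.2; c'Δl = 29.11; W sinα = 26.2
Σc'Δl = 142.0 kN/m; ΣN' = 521.0 kN/m; ΣW sinα = 174.8 kN/m
Resisting = 142.0 + 521.0·tan34.4° = 142.0 + 356.7 = 498.7 kN/m
FS = 498.7 / 174.8 = 2.852

FS = 2.85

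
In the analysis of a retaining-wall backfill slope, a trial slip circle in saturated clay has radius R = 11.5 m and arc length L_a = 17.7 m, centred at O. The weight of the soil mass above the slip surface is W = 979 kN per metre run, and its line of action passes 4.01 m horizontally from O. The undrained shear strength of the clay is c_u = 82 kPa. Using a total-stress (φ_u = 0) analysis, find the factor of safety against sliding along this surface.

Taking moments about the centre O, the resisting moment is provided by the undrained shear strength acting along the arc:
M_R = c_u·L_a·R = 82·17.70·11.5 = 16691.1 kN·m/m
M_D = W·d = 979·4.01 = 3925.8 kN·m/m
FS = M_R / M_D = 16691.1 / 3925.8 = 4.252

FS = 4.25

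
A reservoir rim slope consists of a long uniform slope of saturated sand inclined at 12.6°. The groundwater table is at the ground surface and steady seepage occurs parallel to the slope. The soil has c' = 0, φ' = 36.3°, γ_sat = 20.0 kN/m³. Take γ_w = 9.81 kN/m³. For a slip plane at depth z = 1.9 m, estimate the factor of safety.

FS = 1.67

With seepage parallel to the slope and the water table at the surface, the effective normal stress on the slip plane uses the buoyant unit weight γ' = γ_sat − γ_w while the driving shear stress uses γ_sat:
FS = [c' + γ' z cos²β tanφ'] / [γ_sat z sinβ cosβ]
(For c' = 0 this reduces to FS = (γ'/γ_sat)·tanφ'/tanβ.)
γ' = 20.0 − 9.81 = 10.19 kN/m³
Numerator = 0.0 + 10.19·1.9·cos²12.6°·tan36.3° = 0.0 + 10.19·1.9·0.9524·0.7346 = 13.545 kPa
Denominator = 20.0·1.9·sin12.6°·cos12.6° = 20.0·1.9·0.2181·0.9759 = 8.090 kPa
FS = 13.545 / 8.090 = 1.674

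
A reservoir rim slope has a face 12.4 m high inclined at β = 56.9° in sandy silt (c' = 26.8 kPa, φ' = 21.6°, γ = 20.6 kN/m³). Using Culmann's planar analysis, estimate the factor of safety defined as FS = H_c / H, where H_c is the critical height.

H_c = (4c'/γ) · sinβ cosφ' / [1 − cos(β − φ')]
    = (4·26.8/20.6) · sin56.9°·cos21.6° / [1 − cos35.3°]
    = 5.204 · 0.7789 / 0.1839 = 22.05 m
FS = H_c / H = 22.05 / 12.4 = 1.778

FS = 1.78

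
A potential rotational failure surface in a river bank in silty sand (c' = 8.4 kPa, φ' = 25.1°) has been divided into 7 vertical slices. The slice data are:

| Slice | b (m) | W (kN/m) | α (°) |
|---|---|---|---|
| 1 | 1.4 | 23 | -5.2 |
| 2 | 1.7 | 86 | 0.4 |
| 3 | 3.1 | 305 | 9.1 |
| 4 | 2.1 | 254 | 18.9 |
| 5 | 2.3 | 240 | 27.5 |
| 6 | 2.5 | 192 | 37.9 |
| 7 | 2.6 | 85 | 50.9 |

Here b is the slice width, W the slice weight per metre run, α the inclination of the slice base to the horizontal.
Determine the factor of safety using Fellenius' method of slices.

FS = 1.54

Ordinary method of slices: FS = Σ[c'·Δl_i + (W_i cosα_i)·tanφ'] / Σ W_i sinα_i, with Δl_i = b_i / cosα_i.
Slice 1: Δl = 1.4/cos(-5.2°) = 1.406 m; N'_1 = 23·cos(-5.2°) = 22.9; c'Δl = 11.81; W sinα = -2.1
Slice 2: Δl = 1.7/cos0.4° = 1.700 m; N'_2 = 86·cos0.4° = 86.0; c'Δl = 14.28; W sinα = 0.6
Slice 3: Δl = 3.1/cos9.1° = 3.140 m; N'_3 = 305·cos9.1° = 301.2; c'Δl = 26.37; W sinα = 48.2
Slice 4: Δl = 2.1/cos18.9° = 2.220 m; N'_4 = 254·cos18.9° = 240.3; c'Δl = 18.65; W sinα = 82.3
Slice 5: Δl = 2.3/cos27.5° = 2.593 m; N'_5 = 240·cos27.5° = 212.9; c'Δl = 21.78; W sinα = 110.8
Slice 6: Δl = 2.5/cos37.9° = 3.168 m; N'_6 = 192·cos37.9° = 151.5; c'Δl = 26.61; W sinα = 117.9
Slice 7: Δl = 2.6/cos50.9° = 4.123 m; N'_7 = 85·cos50.9° = 53.6; c'Δl = 34.63; W sinα = 66.0
Σc'Δl = 154.1 kN/m; ΣN' = 1068.4 kN/m; ΣW sinα = 423.8 kN/m
Resisting = 154.1 + 1068.4·tan25.1° = 154.1 + 500.5 = 654.6 kN/m
FS = 654.6 / 423.8 = 1.545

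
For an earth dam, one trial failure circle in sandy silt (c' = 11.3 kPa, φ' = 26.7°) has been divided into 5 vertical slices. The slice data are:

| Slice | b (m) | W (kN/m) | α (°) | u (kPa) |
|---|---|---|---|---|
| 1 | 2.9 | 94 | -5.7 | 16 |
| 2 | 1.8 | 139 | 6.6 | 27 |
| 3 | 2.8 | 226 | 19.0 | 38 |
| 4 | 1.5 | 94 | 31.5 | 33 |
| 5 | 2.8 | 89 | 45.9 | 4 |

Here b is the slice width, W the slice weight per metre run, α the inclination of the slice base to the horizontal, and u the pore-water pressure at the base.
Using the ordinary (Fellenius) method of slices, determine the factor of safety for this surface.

FS = 1.58

Ordinary method of slices: FS = Σ[c'·Δl_i + (W_i cosα_i − u_i·Δl_i)·tanφ'] / Σ W_i sinα_i, with Δl_i = b_i / cosα_i.
Slice 1: Δl = 2.9/cos(-5.7°) = 2.914 m; N'_1 = 94·cos(-5.7°) − 16·2.914 = 46.9; c'Δl = 32.93; W sinα = -9.3
Slice 2: Δl = 1.8/cos6.6° = 1.812 m; N'_2 = 139·cos6.6° − 27·1.812 = 89.2; c'Δl = 20.48; W sinα = 16.0
Slice 3: Δl = 2.8/cos19.0° = 2.961 m; N'_3 = 226·cos19.0° − 38·2.961 = 101.2; c'Δl = 33.46; W sinα = 73.6
Slice 4: Δl = 1.5/cos31.5° = 1.759 m; N'_4 = 94·cos31.5° − 33·1.759 = 22.1; c'Δl = 19.88; W sinα = 49.1
Slice 5: Δl = 2.8/cos45.9° = 4.023 m; N'_5 = 89·cos45.9° − 4·4.023 = 45.8; c'Δl = 45.47; W sinα = 63.9
Σc'Δl = 152.2 kN/m; ΣN' = 305.2 kN/m; ΣW sinα = 193.2 kN/m
Resisting = 152.2 + 305.2·tan26.7° = 152.2 + 153.5 = 305.7 kN/m
FS = 305.7 / 193.2 = 1.582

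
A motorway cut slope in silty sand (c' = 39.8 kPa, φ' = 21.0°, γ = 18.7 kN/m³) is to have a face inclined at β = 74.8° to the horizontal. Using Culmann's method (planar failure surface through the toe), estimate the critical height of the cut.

H_c = 18.73 m

Culmann's analysis gives the critical failure plane at α_cr = (β + φ')/2 = (74.8 + 21.0)/2 = 47.9°, and the critical height
H_c = (4c'/γ) · sinβ cosφ' / [1 − cos(β − φ')]
    = (4·39.8/18.7) · sin74.8°·cos21.0° / [1 − cos(53.8°)]
    = 8.513 · 0.9650·0.9336 / [1 − 0.5906]
    = 8.513 · 0.9009 / 0.4094
    = 18.73 m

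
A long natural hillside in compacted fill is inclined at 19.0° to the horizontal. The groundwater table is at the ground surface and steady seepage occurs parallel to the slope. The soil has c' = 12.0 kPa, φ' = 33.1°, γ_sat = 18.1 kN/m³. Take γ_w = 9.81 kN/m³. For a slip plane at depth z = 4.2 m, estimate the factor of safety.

FS = 1.38

With seepage parallel to the slope and the water table at the surface, the effective normal stress on the slip plane uses the buoyant unit weight γ' = γ_sat − γ_w while the driving shear stress uses γ_sat:
FS = [c' + γ' z cos²β tanφ'] / [γ_sat z sinβ cosβ]
γ' = 18.1 − 9.81 = 8.29 kN/m³
Numerator = 12.0 + 8.29·4.2·cos²19.0°·tan33.1° = 12.0 + 8.29·4.2·0.8940·0.6519 = 32.292 kPa
Denominator = 18.1·4.2·sin19.0°·cos19.0° = 18.1·4.2·0.3256·0.9455 = 23.401 kPa
FS = 32.292 / 23.401 = 1.380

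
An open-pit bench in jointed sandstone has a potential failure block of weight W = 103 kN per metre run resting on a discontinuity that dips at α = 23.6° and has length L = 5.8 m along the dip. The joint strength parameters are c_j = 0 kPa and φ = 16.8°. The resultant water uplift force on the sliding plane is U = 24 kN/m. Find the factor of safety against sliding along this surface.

FS = 0.52

Resolving the block weight along and normal to the plane and applying the Mohr–Coulomb strength on the joint:
N' = W cosα − U = 103·cos23.6° − 24 = 70.4 kN/m
Driving force T = W sinα = 103·sin23.6° = 41.2 kN/m
Resisting force R = c_j·L + N'·tanφ = 0·5.8 + 70.4·tan16.8° = 0.0 + 21.3 = 21.3 kN/m
FS = R / T = 21.3 / 41.2 = 0.515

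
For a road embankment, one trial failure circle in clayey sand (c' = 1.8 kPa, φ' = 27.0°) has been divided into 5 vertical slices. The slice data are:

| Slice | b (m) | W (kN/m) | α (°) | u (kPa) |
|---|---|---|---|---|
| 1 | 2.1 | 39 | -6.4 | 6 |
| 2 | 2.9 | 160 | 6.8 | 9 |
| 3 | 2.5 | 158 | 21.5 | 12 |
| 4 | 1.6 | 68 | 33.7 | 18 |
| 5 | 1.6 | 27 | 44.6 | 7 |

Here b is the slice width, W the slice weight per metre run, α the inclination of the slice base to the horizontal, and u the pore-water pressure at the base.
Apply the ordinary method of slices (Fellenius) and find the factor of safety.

Ordinary method of slices: FS = Σ[c'·Δl_i + (W_i cosα_i − u_i·Δl_i)·tanφ'] / Σ W_i sinα_i, with Δl_i = b_i / cosα_i.
Slice 1: Δl = 2.1/cos(-6.4°) = 2.113 m; N'_1 = 39·cos(-6.4°) − 6·2.113 = 26.1; c'Δl = 3.80; W sinα = -4.3
Slice 2: Δl = 2.9/cos6.8° = 2.921 m; N'_2 = 160·cos6.8° − 9·2.921 = 132.6; c'Δl = 5.26; W sinα = 18.9
Slice 3: Δl = 2.5/cos21.5° = 2.687 m; N'_3 = 158·cos21.5° − 12·2.687 = 114.8; c'Δl = 4.84; W sinα = 57.9
Slice 4: Δl = 1.6/cos33.7° = 1.923 m; N'_4 = 68·cos33.7° − 18·1.923 = 22.0; c'Δl = 3.46; W sinα = 37.7
Slice 5: Δl = 1.6/cos44.6° = 2.247 m; N'_5 = 27·cos44.6° − 7·2.247 = 3.5; c'Δl = 4.04; W sinα = 19.0
Σc'Δl = 21.4 kN/m; ΣN' = 298.9 kN/m; ΣW sinα = 129.2 kN/m
Resisting = 21.4 + 298.9·tan27.0° = 21.4 + 152.3 = 173.7 kN/m
FS = 173.7 / 129.2 = 1.344

FS = 1.34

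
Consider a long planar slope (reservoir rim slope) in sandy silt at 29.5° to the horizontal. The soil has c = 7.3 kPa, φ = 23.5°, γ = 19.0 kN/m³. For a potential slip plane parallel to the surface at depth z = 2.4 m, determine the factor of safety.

FS = 1.14

For an infinite slope with a slip plane parallel to the surface (no pore pressure): FS = [c + γz cos²β tanφ] / [γz sinβ cosβ].
γz = 19.0·2.4 = 45.60 kN/m²
Numerator = 7.3 + 45.60·cos²29.5°·tan23.5° = 7.3 + 45.60·0.7575·0.4348 = 22.320 kPa
Denominator = 45.60·sin29.5°·cos29.5° = 45.60·0.4924·0.8704 = 19.543 kPa
FS = 22.320 / 19.543 = 1.142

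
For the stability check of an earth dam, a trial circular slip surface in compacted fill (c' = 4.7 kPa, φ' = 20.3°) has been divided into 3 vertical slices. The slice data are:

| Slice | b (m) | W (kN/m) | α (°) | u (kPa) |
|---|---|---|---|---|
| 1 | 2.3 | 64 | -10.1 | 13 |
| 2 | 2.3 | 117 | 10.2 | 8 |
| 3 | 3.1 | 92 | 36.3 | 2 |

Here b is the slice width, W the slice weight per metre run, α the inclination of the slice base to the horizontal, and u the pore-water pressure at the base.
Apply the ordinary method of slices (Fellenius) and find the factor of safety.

Ordinary method of slices: FS = Σ[c'·Δl_i + (W_i cosα_i − u_i·Δl_i)·tanφ'] / Σ W_i sinα_i, with Δl_i = b_i / cosα_i.
Slice 1: Δl = 2.3/cos(-10.1°) = 2.336 m; N'_1 = 64·cos(-10.1°) − 13·2.336 = 32.6; c'Δl = 10.98; W sinα = -11.2
Slice 2: Δl = 2.3/cos10.2° = 2.337 m; N'_2 = 117·cos10.2° − 8·2.337 = 96.5; c'Δl = 10.98; W sinα = 20.7
Slice 3: Δl = 3.1/cos36.3° = 3.846 m; N'_3 = 92·cos36.3° − 2·3.846 = 66.5; c'Δl = 18.08; W sinα = 54.5
Σc'Δl = 40.0 kN/m; ΣN' = 195.5 kN/m; ΣW sinα = 64.0 kN/m
Resisting = 40.0 + 195.5·tan20.3° = 40.0 + 72.3 = 112.4 kN/m
FS = 112.4 / 64.0 = 1.757

FS = 1.76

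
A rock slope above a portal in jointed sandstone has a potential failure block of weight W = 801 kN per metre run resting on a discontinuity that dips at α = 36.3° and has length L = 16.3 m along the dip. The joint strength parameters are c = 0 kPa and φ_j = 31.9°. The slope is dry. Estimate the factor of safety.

FS = 0.85

Resolving the block weight along and normal to the plane and applying the Mohr–Coulomb strength on the joint:
N' = W cosα = 801·cos36.3° = 645.5 kN/m
Driving force T = W sinα = 801·sin36.3° = 474.2 kN/m
Resisting force R = c·L + N'·tanφ_j = 0·16.3 + 645.5·tan31.9° = 0.0 + 401.8 = 401.8 kN/m
FS = R / T = 401.8 / 474.2 = 0.847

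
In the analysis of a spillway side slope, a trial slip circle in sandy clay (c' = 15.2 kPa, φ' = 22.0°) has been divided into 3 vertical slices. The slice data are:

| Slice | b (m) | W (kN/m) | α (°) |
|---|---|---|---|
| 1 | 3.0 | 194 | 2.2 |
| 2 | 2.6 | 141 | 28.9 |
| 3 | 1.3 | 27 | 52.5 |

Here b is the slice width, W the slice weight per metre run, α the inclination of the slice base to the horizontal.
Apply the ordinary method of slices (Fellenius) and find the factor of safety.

Ordinary method of slices: FS = Σ[c'·Δl_i + (W_i cosα_i)·tanφ'] / Σ W_i sinα_i, with Δl_i = b_i / cosα_i.
Slice 1: Δl = 3.0/cos2.2° = 3.002 m; N'_1 = 194·cos2.2° = 193.9; c'Δl = 45.63; W sinα = 7.4
Slice 2: Δl = 2.6/cos28.9° = 2.970 m; N'_2 = 141·cos28.9° = 123.4; c'Δl = 45.14; W sinα = 68.1
Slice 3: Δl = 1.3/cos52.5° = 2.135 m; N'_3 = 27·cos52.5° = 16.4; c'Δl = 32.46; W sinα = 21.4
Σc'Δl = 123.2 kN/m; ΣN' = 333.7 kN/m; ΣW sinα = 97.0 kN/m
Resisting = 123.2 + 333.7·tan22.0° = 123.2 + 134.8 = 258.1 kN/m
FS = 258.1 / 97.0 = 2.660

FS = 2.66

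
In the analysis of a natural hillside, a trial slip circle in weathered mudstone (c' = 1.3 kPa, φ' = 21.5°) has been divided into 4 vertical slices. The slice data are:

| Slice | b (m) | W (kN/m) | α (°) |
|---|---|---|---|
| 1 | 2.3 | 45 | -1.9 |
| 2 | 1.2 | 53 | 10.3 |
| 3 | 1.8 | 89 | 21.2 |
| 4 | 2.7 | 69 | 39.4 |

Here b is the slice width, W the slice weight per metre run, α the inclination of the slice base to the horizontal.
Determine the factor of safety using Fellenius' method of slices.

Ordinary method of slices: FS = Σ[c'·Δl_i + (W_i cosα_i)·tanφ'] / Σ W_i sinα_i, with Δl_i = b_i / cosα_i.
Slice 1: Δl = 2.3/cos(-1.9°) = 2.301 m; N'_1 = 45·cos(-1.9°) = 45.0; c'Δl = 2.99; W sinα = -1.5
Slice 2: Δl = 1.2/cos10.3° = 1.220 m; N'_2 = 53·cos10.3° = 52.1; c'Δl = 1.59; W sinα = 9.5
Slice 3: Δl = 1.8/cos21.2° = 1.931 m; N'_3 = 89·cos21.2° = 83.0; c'Δl = 2.51; W sinα = 32.2
Slice 4: Δl = 2.7/cos39.4° = 3.494 m; N'_4 = 69·cos39.4° = 53.3; c'Δl = 4.54; W sinα = 43.8
Σc'Δl = 11.6 kN/m; ΣN' = 233.4 kN/m; ΣW sinα = 84.0 kN/m
Resisting = 11.6 + 233.4·tan21.5° = 11.6 + 91.9 = 103.6 kN/m
FS = 103.6 / 84.0 = 1.234

FS = 1.23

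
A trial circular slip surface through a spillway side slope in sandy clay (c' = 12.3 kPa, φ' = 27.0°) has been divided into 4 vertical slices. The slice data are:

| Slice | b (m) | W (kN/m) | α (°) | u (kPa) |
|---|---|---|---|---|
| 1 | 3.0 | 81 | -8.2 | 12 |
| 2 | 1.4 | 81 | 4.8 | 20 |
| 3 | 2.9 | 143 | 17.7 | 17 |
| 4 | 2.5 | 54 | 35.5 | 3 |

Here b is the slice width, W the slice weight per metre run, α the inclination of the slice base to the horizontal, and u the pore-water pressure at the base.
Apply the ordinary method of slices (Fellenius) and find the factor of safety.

Ordinary method of slices: FS = Σ[c'·Δl_i + (W_i cosα_i − u_i·Δl_i)·tanφ'] / Σ W_i sinα_i, with Δl_i = b_i / cosα_i.
Slice 1: Δl = 3.0/cos(-8.2°) = 3.031 m; N'_1 = 81·cos(-8.2°) − 12·3.031 = 43.8; c'Δl = 37.28; W sinα = -11.6
Slice 2: Δl = 1.4/cos4.8° = 1.405 m; N'_2 = 81·cos4.8° − 20·1.405 = 52.6; c'Δl = 17.28; W sinα = 6.8
Slice 3: Δl = 2.9/cos17.7° = 3.044 m; N'_3 = 143·cos17.7° − 17·3.044 = 84.5; c'Δl = 37.44; W sinα = 43.5
Slice 4: Δl = 2.5/cos35.5° = 3.071 m; N'_4 = 54·cos35.5° − 3·3.071 = 34.7; c'Δl = 37.77; W sinα = 31.4
Σc'Δl = 129.8 kN/m; ΣN' = 215.6 kN/m; ΣW sinα = 70.1 kN/m
Resisting = 129.8 + 215.6·tan27.0° = 129.8 + 109.9 = 239.7 kN/m
FS = 239.7 / 70.1 = 3.421

FS = 3.42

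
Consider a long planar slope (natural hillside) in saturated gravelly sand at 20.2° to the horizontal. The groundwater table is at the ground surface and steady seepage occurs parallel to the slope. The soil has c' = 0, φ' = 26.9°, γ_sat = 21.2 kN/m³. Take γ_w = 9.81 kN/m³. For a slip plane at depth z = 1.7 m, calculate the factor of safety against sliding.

FS = 0.74

With seepage parallel to the slope and the water table at the surface, the effective normal stress on the slip plane uses the buoyant unit weight γ' = γ_sat − γ_w while the driving shear stress uses γ_sat:
FS = [c' + γ' z cos²β tanφ'] / [γ_sat z sinβ cosβ]
(For c' = 0 this reduces to FS = (γ'/γ_sat)·tanφ'/tanβ.)
γ' = 21.2 − 9.81 = 11.39 kN/m³
Numerator = 0.0 + 11.39·1.7·cos²20.2°·tan26.9° = 0.0 + 11.39·1.7·0.8808·0.5073 = 8.652 kPa
Denominator = 21.2·1.7·sin20.2°·cos20.2° = 21.2·1.7·0.3453·0.9385 = 11.679 kPa
FS = 8.652 / 11.679 = 0.741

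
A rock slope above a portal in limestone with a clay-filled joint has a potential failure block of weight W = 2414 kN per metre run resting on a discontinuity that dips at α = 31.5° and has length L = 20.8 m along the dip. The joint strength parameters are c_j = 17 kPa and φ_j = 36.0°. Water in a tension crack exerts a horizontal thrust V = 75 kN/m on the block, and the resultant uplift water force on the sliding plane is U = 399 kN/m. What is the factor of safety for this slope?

FS = 1.15

Resolving the block weight along and normal to the plane and applying the Mohr–Coulomb strength on the joint:
N' = W cosα − U − V sinα = 2414·cos31.5° − 399 − 75·sin31.5° = 1620.1 kN/m
Driving force T = W sinα + V cosα = 2414·sin31.5° + 75·cos31.5° = 1325.3 kN/m
Resisting force R = c_j·L + N'·tanφ_j = 17·20.8 + 1620.1·tan36.0° = 353.6 + 1177.1 = 1530.7 kN/m
FS = R / T = 1530.7 / 1325.3 = 1.155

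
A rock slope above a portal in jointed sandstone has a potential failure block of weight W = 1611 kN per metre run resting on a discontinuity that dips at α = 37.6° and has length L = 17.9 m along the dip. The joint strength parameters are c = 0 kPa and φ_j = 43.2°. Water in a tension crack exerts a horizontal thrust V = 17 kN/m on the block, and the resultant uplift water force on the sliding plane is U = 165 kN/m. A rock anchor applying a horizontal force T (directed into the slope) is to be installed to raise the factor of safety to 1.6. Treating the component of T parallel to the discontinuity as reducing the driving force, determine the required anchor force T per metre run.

T = 304 kN/m

Resolving forces along and normal to the sliding plane, with the horizontal anchor force T adding T·sinα to the effective normal force and T·cosα acting up the plane against the driving force:
FS = [cL + (W cosα − U − V sinα + T sinα) tanφ_j] / [W sinα + V cosα − T cosα]
Without the anchor: N' = 1101.0 kN/m, driving T_d = 996.4 kN/m, resisting R = 0·17.9 + 1101.0·tan43.2° = 1033.9 kN/m, FS = 1.04.
Setting FS = 1.6 and solving for T:
1.6·(996.4 − T cos37.6°) = 1033.9 + T sin37.6°·tan43.2°
T·(sin37.6°·tan43.2° + 1.6·cos37.6°) = 1.6·996.4 − 1033.9
T·(0.6101·0.9391 + 1.6·0.7923) = 1594.3 − 1033.9 = 560.3
T·1.8406 = 560.3
T = 304.4 kN/m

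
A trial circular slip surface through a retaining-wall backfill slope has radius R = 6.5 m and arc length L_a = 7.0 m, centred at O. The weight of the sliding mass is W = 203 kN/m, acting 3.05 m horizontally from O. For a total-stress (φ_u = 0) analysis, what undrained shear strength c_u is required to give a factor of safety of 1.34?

FS = c_u·L_a·R / (W·d), so c_u = FS·W·d / (L_a·R).
c_u = 1.34·203·3.05 / (7.00·6.5) = 829.7 / 45.50 = 18.23 kPa

c_u = 18.2 kPa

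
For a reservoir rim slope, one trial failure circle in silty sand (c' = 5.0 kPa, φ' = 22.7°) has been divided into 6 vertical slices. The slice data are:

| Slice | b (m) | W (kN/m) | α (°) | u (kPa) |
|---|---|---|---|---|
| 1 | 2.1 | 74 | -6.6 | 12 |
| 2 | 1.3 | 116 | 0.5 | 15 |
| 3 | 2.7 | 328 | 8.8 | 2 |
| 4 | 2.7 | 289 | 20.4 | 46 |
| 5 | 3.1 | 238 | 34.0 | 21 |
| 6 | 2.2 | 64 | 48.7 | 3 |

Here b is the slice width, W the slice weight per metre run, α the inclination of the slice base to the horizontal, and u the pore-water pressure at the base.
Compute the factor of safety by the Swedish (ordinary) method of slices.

Ordinary method of slices: FS = Σ[c'·Δl_i + (W_i cosα_i − u_i·Δl_i)·tanφ'] / Σ W_i sinα_i, with Δl_i = b_i / cosα_i.
Slice 1: Δl = 2.1/cos(-6.6°) = 2.114 m; N'_1 = 74·cos(-6.6°) − 12·2.114 = 48.1; c'Δl = 10.57; W sinα = -8.5
Slice 2: Δl = 1.3/cos0.5° = 1.300 m; N'_2 = 116·cos0.5° − 15·1.300 = 96.5; c'Δl = 6.50; W sinα = 1.0
Slice 3: Δl = 2.7/cos8.8° = 2.732 m; N'_3 = 328·cos8.8° − 2·2.732 = 318.7; c'Δl = 13.66; W sinα = 50.2
Slice 4: Δl = 2.7/cos20.4° = 2.881 m; N'_4 = 289·cos20.4° − 46·2.881 = 138.4; c'Δl = 14.40; W sinα = 100.7
Slice 5: Δl = 3.1/cos34.0° = 3.739 m; N'_5 = 238·cos34.0° − 21·3.739 = 118.8; c'Δl = 18.70; W sinα = 133.1
Slice 6: Δl = 2.2/cos48.7° = 3.333 m; N'_6 = 64·cos48.7° − 3·3.333 = 32.2; c'Δl = 16.67; W sinα = 48.1
Σc'Δl = 80.5 kN/m; ΣN' = 752.7 kN/m; ΣW sinα = 324.6 kN/m
Resisting = 80.5 + 752.7·tan22.7° = 80.5 + 314.9 = 395.4 kN/m
FS = 395.4 / 324.6 = 1.218

FS = 1.22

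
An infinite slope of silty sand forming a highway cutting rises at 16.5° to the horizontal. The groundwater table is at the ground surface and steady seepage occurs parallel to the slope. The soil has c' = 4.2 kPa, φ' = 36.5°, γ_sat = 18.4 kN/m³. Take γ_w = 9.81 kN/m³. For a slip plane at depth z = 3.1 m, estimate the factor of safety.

With seepage parallel to the slope and the water table at the surface, the effective normal stress on the slip plane uses the buoyant unit weight γ' = γ_sat − γ_w while the driving shear stress uses γ_sat:
FS = [c' + γ' z cos²β tanφ'] / [γ_sat z sinβ cosβ]
γ' = 18.4 − 9.81 = 8.59 kN/m³
Numerator = 4.2 + 8.59·3.1·cos²16.5°·tan36.5° = 4.2 + 8.59·3.1·0.9193·0.7400 = 22.315 kPa
Denominator = 18.4·3.1·sin16.5°·cos16.5° = 18.4·3.1·0.2840·0.9588 = 15.533 kPa
FS = 22.315 / 15.533 = 1.437

FS = 1.44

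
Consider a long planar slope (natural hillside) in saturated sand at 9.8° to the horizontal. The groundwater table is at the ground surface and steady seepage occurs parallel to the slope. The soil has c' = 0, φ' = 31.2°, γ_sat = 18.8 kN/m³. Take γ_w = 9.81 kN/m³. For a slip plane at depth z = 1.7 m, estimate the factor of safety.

With seepage parallel to the slope and the water table at the surface, the effective normal stress on the slip plane uses the buoyant unit weight γ' = γ_sat − γ_w while the driving shear stress uses γ_sat:
FS = [c' + γ' z cos²β tanφ'] / [γ_sat z sinβ cosβ]
(For c' = 0 this reduces to FS = (γ'/γ_sat)·tanφ'/tanβ.)
γ' = 18.8 − 9.81 = 8.99 kN/m³
Numerator = 0.0 + 8.99·1.7·cos²9.8°·tan31.2° = 0.0 + 8.99·1.7·0.9710·0.6056 = 8.988 kPa
Denominator = 18.8·1.7·sin9.8°·cos9.8° = 18.8·1.7·0.1702·0.9854 = 5.361 kPa
FS = 8.988 / 5.361 = 1.677

FS = 1.68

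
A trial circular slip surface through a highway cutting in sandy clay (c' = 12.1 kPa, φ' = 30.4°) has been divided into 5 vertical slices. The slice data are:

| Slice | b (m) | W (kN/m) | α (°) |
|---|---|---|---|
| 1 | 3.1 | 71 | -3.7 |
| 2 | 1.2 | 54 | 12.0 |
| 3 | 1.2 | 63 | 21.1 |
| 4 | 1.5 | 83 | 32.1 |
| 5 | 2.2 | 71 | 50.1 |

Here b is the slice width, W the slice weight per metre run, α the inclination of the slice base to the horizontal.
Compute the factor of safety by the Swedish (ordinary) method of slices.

Ordinary method of slices: FS = Σ[c'·Δl_i + (W_i cosα_i)·tanφ'] / Σ W_i sinα_i, with Δl_i = b_i / cosα_i.
Slice 1: Δl = 3.1/cos(-3.7°) = 3.106 m; N'_1 = 71·cos(-3.7°) = 70.9; c'Δl = 37.59; W sinα = -4.6
Slice 2: Δl = 1.2/cos12.0° = 1.227 m; N'_2 = 54·cos12.0° = 52.8; c'Δl = 14.84; W sinα = 11.2
Slice 3: Δl = 1.2/cos21.1° = 1.286 m; N'_3 = 63·cos21.1° = 58.8; c'Δl = 15.56; W sinα = 22.7
Slice 4: Δl = 1.5/cos32.1° = 1.771 m; N'_4 = 83·cos32.1° = 70.3; c'Δl = 21.43; W sinα = 44.1
Slice 5: Δl = 2.2/cos50.1° = 3.430 m; N'_5 = 71·cos50.1° = 45.5; c'Δl = 41.50; W sinα = 54.5
Σc'Δl = 130.9 kN/m; ΣN' = 298.3 kN/m; ΣW sinα = 127.9 kN/m
Resisting = 130.9 + 298.3·tan30.4° = 130.9 + 175.0 = 305.9 kN/m
FS = 305.9 / 127.9 = 2.392

FS = 2.39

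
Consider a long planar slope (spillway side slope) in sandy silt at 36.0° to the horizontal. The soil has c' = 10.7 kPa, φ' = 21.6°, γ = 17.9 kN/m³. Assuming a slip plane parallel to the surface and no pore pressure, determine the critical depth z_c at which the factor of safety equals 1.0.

Setting FS = 1.00 in FS = [c' + γz cos²β tanφ'] / [γz sinβ cosβ] and solving for z:
z = c' / [γ cosβ (FS·sinβ − cosβ·tanφ')]
  = 10.7 / [17.9·cos36.0°·(1.00·sin36.0° − cos36.0°·tan21.6°)]
  = 10.7 / [17.9·0.8090·(1.00·0.5878 − 0.8090·0.3959)]
  = 10.7 / 3.8734 = 2.762 m

z_c = 2.76 m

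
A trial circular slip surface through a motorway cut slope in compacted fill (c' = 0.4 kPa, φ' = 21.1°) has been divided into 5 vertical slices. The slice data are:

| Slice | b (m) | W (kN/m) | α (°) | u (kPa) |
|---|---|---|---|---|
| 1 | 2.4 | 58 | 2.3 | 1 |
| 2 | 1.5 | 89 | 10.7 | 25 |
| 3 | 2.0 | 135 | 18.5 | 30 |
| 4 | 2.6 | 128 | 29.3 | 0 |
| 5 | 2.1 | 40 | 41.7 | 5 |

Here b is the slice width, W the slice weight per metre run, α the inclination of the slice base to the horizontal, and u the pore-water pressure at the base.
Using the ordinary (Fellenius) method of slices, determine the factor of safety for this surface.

Ordinary method of slices: FS = Σ[c'·Δl_i + (W_i cosα_i − u_i·Δl_i)·tanφ'] / Σ W_i sinα_i, with Δl_i = b_i / cosα_i.
Slice 1: Δl = 2.4/cos2.3° = 2.402 m; N'_1 = 58·cos2.3° − 1·2.402 = 55.6; c'Δl = 0.96; W sinα = 2.3
Slice 2: Δl = 1.5/cos10.7° = 1.527 m; N'_2 = 89·cos10.7° − 25·1.527 = 49.3; c'Δl = 0.61; W sinα = 16.5
Slice 3: Δl = 2.0/cos18.5° = 2.109 m; N'_3 = 135·cos18.5° − 30·2.109 = 64.8; c'Δl = 0.84; W sinα = 42.8
Slice 4: Δl = 2.6/cos29.3° = 2.981 m; N'_4 = 128·cos29.3° − 0·2.981 = 111.6; c'Δl = 1.19; W sinα = 62.6
Slice 5: Δl = 2.1/cos41.7° = 2.813 m; N'_5 = 40·cos41.7° − 5·2.813 = 15.8; c'Δl = 1.13; W sinα = 26.6
Σc'Δl = 4.7 kN/m; ΣN' = 297.0 kN/m; ΣW sinα = 150.9 kN/m
Resisting = 4.7 + 297.0·tan21.1° = 4.7 + 114.6 = 119.3 kN/m
FS = 119.3 / 150.9 = 0.791

FS = 0.79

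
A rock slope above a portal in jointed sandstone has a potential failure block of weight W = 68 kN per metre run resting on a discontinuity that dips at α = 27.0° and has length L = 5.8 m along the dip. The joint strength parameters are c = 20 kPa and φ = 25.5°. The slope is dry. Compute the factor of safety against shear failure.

Resolving the block weight along and normal to the plane and applying the Mohr–Coulomb strength on the joint:
N' = W cosα = 68·cos27.0° = 60.6 kN/m
Driving force T = W sinα = 68·sin27.0° = 30.9 kN/m
Resisting force R = c·L + N'·tanφ = 20·5.8 + 60.6·tan25.5° = 116.0 + 28.9 = 144.9 kN/m
FS = R / T = 144.9 / 30.9 = 4.694

FS = 4.69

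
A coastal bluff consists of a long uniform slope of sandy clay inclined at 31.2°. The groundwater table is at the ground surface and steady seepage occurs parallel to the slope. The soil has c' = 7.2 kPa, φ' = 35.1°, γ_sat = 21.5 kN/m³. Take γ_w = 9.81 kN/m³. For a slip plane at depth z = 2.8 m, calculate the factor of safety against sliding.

With seepage parallel to the slope and the water table at the surface, the effective normal stress on the slip plane uses the buoyant unit weight γ' = γ_sat − γ_w while the driving shear stress uses γ_sat:
FS = [c' + γ' z cos²β tanφ'] / [γ_sat z sinβ cosβ]
γ' = 21.5 − 9.81 = 11.69 kN/m³
Numerator = 7.2 + 11.69·2.8·cos²31.2°·tan35.1° = 7.2 + 11.69·2.8·0.7316·0.7028 = 24.031 kPa
Denominator = 21.5·2.8·sin31.2°·cos31.2° = 21.5·2.8·0.5180·0.8554 = 26.675 kPa
FS = 24.031 / 26.675 = 0.901

FS = 0.90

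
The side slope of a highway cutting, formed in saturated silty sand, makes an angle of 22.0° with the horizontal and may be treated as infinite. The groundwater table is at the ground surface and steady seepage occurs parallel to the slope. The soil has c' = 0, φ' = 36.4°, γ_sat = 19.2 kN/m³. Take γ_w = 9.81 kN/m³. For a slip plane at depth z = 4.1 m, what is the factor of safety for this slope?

With seepage parallel to the slope and the water table at the surface, the effective normal stress on the slip plane uses the buoyant unit weight γ' = γ_sat − γ_w while the driving shear stress uses γ_sat:
FS = [c' + γ' z cos²β tanφ'] / [γ_sat z sinβ cosβ]
(For c' = 0 this reduces to FS = (γ'/γ_sat)·tanφ'/tanβ.)
γ' = 19.2 − 9.81 = 9.39 kN/m³
Numerator = 0.0 + 9.39·4.1·cos²22.0°·tan36.4° = 0.0 + 9.39·4.1·0.8597·0.7373 = 24.401 kPa
Denominator = 19.2·4.1·sin22.0°·cos22.0° = 19.2·4.1·0.3746·0.9272 = 27.342 kPa
FS = 24.401 / 27.342 = 0.892

FS = 0.89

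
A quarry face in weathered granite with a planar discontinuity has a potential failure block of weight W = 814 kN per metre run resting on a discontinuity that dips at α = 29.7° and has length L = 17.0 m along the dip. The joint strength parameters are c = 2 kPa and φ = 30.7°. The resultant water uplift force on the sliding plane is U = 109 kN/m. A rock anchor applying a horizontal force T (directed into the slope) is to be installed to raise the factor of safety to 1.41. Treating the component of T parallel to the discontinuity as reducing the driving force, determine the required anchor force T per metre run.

Resolving forces along and normal to the sliding plane, with the horizontal anchor force T adding T·sinα to the effective normal force and T·cosα acting up the plane against the driving force:
FS = [cL + (W cosα − U + T sinα) tanφ] / [W sinα − T cosα]
Without the anchor: N' = 598.1 kN/m, driving T_d = 403.3 kN/m, resisting R = 2·17.0 + 598.1·tan30.7° = 389.1 kN/m, FS = 0.96.
Setting FS = 1.41 and solving for T:
1.41·(403.3 − T cos29.7°) = 389.1 + T sin29.7°·tan30.7°
T·(sin29.7°·tan30.7° + 1.41·cos29.7°) = 1.41·403.3 − 389.1
T·(0.4955·0.5938 + 1.41·0.8686) = 568.7 − 389.1 = 179.6
T·1.5190 = 179.6
T = 118.2 kN/m

T = 118 kN/m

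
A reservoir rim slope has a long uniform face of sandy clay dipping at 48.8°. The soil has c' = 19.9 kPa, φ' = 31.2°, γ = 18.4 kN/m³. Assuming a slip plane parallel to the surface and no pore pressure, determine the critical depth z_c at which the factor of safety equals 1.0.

Setting FS = 1.00 in FS = [c' + γz cos²β tanφ'] / [γz sinβ cosβ] and solving for z:
z = c' / [γ cosβ (FS·sinβ − cosβ·tanφ')]
  = 19.9 / [18.4·cos48.8°·(1.00·sin48.8° − cos48.8°·tan31.2°)]
  = 19.9 / [18.4·0.6587·(1.00·0.7524 − 0.6587·0.6056)]
  = 19.9 / 4.2844 = 4.645 m

z_c = 4.64 m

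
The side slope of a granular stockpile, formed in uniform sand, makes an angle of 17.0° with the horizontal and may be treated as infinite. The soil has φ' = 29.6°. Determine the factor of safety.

For a dry cohesionless infinite slope the factor of safety is FS = tanφ' / tanβ.
FS = tan29.6° / tan17.0° = 0.5681 / 0.3057 = 1.858

FS = 1.86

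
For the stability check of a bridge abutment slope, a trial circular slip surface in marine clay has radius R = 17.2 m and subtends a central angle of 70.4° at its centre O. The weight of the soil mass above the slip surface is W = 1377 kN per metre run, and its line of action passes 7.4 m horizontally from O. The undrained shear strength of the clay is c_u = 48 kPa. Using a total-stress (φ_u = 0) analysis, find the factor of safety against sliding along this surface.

Taking moments about the centre O, the resisting moment is provided by the undrained shear strength acting along the arc:
Arc length L_a = R·θ = 17.2·(70.4°·π/180) = 17.2·1.2287 = 21.13 m
M_R = c_u·L_a·R = 48·21.13·17.2 = 17448.1 kN·m/m
M_D = W·d = 1377·7.4 = 10189.8 kN·m/m
FS = M_R / M_D = 17448.1 / 10189.8 = 1.712

FS = 1.71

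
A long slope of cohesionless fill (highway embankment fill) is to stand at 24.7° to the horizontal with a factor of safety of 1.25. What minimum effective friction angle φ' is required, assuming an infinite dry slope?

φ' = 29.9°

FS = tanφ'/tanβ ⇒ tanφ' = FS · tanβ = 1.25 · tan24.7° = 0.5749
φ' = arctan(0.5749) = 29.90°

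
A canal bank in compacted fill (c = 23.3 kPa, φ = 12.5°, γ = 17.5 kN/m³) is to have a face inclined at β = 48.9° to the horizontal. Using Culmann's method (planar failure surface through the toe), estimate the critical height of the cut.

H_c = 20.08 m

Culmann's analysis gives the critical failure plane at α_cr = (β + φ)/2 = (48.9 + 12.5)/2 = 30.7°, and the critical height
H_c = (4c/γ) · sinβ cosφ / [1 − cos(β − φ)]
    = (4·23.3/17.5) · sin48.9°·cos12.5° / [1 − cos(36.4°)]
    = 5.326 · 0.7536·0.9763 / [1 − 0.8049]
    = 5.326 · 0.7357 / 0.1951
    = 20.08 m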